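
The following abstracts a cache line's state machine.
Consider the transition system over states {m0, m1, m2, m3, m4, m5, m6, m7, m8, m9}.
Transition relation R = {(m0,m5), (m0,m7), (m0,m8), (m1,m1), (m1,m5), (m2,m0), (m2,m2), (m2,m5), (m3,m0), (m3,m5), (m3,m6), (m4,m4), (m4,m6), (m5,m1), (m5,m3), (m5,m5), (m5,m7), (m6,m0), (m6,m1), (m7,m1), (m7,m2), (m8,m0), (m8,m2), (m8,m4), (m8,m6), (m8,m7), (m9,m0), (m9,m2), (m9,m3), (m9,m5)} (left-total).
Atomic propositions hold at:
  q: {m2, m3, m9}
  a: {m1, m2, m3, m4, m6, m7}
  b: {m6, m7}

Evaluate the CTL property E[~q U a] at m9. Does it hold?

Sat(~q) = {m0, m1, m4, m5, m6, m7, m8}
E[~q U a]: least fixpoint, start Z0 = Sat(a) = {m1, m2, m3, m4, m6, m7}, add states in Sat(~q) with some successor in Z. Z1 = {m0, m1, m2, m3, m4, m5, m6, m7, m8}; fixed.
Sat(E[~q U a]) = {m0, m1, m2, m3, m4, m5, m6, m7, m8}
m9 ∉ Sat(E[~q U a]) = {m0, m1, m2, m3, m4, m5, m6, m7, m8}, so the formula does not hold at m9.

No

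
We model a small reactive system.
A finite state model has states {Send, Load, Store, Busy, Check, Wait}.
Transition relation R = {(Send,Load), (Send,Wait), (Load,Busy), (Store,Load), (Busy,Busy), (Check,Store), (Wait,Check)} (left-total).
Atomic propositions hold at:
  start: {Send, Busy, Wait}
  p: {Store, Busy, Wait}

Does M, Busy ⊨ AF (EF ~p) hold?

Sat(~p) = {Send, Load, Check}
EF ~p: least fixpoint, start Z0 = {Send, Load, Check}, add states with some successor in Z. Z1 = {Send, Load, Store, Check, Wait}; fixed.
Sat(EF ~p) = {Send, Load, Store, Check, Wait}
AF (EF ~p): least fixpoint, start Z0 = {Send, Load, Store, Check, Wait}, add states with every successor in Z. Already a fixed point.
Sat(AF (EF ~p)) = {Send, Load, Store, Check, Wait}
Busy ∉ Sat(AF (EF ~p)) = {Send, Load, Store, Check, Wait}, so the formula does not hold at Busy.

No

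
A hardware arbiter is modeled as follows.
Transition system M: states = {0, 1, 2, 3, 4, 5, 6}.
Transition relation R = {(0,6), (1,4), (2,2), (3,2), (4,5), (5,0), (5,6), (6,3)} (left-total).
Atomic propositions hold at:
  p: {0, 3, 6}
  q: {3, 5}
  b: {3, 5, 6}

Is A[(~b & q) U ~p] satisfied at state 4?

Yes

Sat(~b) = {0, 1, 2, 4}
Sat(~b & q) = ∅
Sat(~p) = {1, 2, 4, 5}
A[(~b & q) U ~p]: least fixpoint, start Z0 = Sat(~p) = {1, 2, 4, 5}, add states in Sat(~b & q) with every successor in Z. Already a fixed point.
Sat(A[(~b & q) U ~p]) = {1, 2, 4, 5}
4 ∈ Sat(A[(~b & q) U ~p]) = {1, 2, 4, 5}, so the formula holds at 4.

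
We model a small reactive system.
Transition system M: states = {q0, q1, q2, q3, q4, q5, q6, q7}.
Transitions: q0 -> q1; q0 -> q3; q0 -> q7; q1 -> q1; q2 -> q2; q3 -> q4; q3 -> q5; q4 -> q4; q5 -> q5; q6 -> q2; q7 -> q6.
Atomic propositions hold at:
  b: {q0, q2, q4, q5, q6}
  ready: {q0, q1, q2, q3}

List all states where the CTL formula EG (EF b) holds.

{q0, q2, q3, q4, q5, q6, q7}

EF b: least fixpoint, start Z0 = {q0, q2, q4, q5, q6}, add states with some successor in Z. Z1 = {q0, q2, q3, q4, q5, q6, q7}; fixed.
Sat(EF b) = {q0, q2, q3, q4, q5, q6, q7}
EG (EF b): greatest fixpoint, start Z0 = {q0, q2, q3, q4, q5, q6, q7}, keep only states in Sat with some successor in Z. Already a fixed point.
Sat(EG (EF b)) = {q0, q2, q3, q4, q5, q6, q7}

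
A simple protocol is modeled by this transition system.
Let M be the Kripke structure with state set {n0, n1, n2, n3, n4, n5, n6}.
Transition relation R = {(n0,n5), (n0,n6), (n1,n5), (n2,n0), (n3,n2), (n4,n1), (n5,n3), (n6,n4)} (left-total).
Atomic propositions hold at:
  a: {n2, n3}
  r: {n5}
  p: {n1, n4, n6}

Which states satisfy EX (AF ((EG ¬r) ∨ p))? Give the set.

{n0, n4, n6}

Sat(¬r) = {n0, n1, n2, n3, n4, n6}
EG ¬r: greatest fixpoint, start Z0 = {n0, n1, n2, n3, n4, n6}, keep only states in Sat with some successor in Z. Z1 = {n0, n2, n3, n4, n6}; Z2 = {n0, n2, n3, n6}; Z3 = {n0, n2, n3}; Z4 = {n2, n3}; Z5 = {n3}; Z6 = ∅; fixed.
Sat(EG ¬r) = ∅
Sat((EG ¬r) ∨ p) = {n1, n4, n6}
AF ((EG ¬r) ∨ p): least fixpoint, start Z0 = {n1, n4, n6}, add states with every successor in Z. Already a fixed point.
Sat(AF ((EG ¬r) ∨ p)) = {n1, n4, n6}
Sat(EX (AF ((EG ¬r) ∨ p))) = {s : some successor in {n1, n4, n6}} = {n0, n4, n6}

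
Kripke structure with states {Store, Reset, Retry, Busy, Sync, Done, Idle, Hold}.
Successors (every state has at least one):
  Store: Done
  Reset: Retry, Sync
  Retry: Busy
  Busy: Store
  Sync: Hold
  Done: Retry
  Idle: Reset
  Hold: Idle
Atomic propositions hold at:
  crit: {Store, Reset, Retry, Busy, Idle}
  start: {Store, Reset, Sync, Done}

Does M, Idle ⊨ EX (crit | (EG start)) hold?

EG start: greatest fixpoint, start Z0 = {Store, Reset, Sync, Done}, keep only states in Sat with some successor in Z. Z1 = {Store, Reset}; Z2 = ∅; fixed.
Sat(EG start) = ∅
Sat(crit | (EG start)) = {Store, Reset, Retry, Busy, Idle}
Sat(EX (crit | (EG start))) = {s : some successor in {Store, Reset, Retry, Busy, Idle}} = {Reset, Retry, Busy, Done, Idle, Hold}
Idle ∈ Sat(EX (crit | (EG start))) = {Reset, Retry, Busy, Done, Idle, Hold}, so the formula holds at Idle.

Yes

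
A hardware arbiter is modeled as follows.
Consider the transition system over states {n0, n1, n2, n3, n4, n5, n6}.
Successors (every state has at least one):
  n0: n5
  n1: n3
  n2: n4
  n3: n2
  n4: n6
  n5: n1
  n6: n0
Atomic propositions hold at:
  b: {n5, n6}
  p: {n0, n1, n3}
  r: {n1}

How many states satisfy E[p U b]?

3

E[p U b]: least fixpoint, start Z0 = Sat(b) = {n5, n6}, add states in Sat(p) with some successor in Z. Z1 = {n0, n5, n6}; fixed.
Sat(E[p U b]) = {n0, n5, n6}
|Sat(E[p U b])| = |{n0, n5, n6}| = 3.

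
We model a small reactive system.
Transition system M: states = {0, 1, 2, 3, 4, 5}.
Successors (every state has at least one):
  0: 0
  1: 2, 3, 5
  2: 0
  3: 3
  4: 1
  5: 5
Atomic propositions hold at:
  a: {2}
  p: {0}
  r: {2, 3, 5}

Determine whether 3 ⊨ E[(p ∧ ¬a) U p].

No

Sat(¬a) = {0, 1, 3, 4, 5}
Sat(p ∧ ¬a) = {0}
E[(p ∧ ¬a) U p]: least fixpoint, start Z0 = Sat(p) = {0}, add states in Sat(p ∧ ¬a) with some successor in Z. Already a fixed point.
Sat(E[(p ∧ ¬a) U p]) = {0}
3 ∉ Sat(E[(p ∧ ¬a) U p]) = {0}, so the formula does not hold at 3.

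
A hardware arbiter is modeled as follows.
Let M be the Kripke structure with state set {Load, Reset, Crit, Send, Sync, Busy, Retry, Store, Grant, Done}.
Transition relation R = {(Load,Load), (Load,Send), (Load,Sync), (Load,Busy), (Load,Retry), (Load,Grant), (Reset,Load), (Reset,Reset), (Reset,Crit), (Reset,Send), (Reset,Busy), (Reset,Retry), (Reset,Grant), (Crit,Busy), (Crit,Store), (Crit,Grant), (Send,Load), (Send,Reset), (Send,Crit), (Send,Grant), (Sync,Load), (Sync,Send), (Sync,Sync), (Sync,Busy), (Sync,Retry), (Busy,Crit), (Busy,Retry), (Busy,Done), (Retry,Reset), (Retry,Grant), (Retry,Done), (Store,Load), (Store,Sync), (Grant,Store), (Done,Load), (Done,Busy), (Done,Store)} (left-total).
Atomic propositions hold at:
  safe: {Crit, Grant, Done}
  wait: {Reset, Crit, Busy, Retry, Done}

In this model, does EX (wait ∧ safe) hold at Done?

Sat(wait ∧ safe) = {Crit, Done}
Sat(EX (wait ∧ safe)) = {s : some successor in {Crit, Done}} = {Reset, Send, Busy, Retry}
Done ∉ Sat(EX (wait ∧ safe)) = {Reset, Send, Busy, Retry}, so the formula does not hold at Done.

No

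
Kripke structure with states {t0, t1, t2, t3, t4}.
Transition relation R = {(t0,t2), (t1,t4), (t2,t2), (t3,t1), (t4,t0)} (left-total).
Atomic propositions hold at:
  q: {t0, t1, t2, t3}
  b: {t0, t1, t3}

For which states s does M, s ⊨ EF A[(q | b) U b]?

Sat(q | b) = {t0, t1, t2, t3}
A[(q | b) U b]: least fixpoint, start Z0 = Sat(b) = {t0, t1, t3}, add states in Sat(q | b) with every successor in Z. Already a fixed point.
Sat(A[(q | b) U b]) = {t0, t1, t3}
EF A[(q | b) U b]: least fixpoint, start Z0 = {t0, t1, t3}, add states with some successor in Z. Z1 = {t0, t1, t3, t4}; fixed.
Sat(EF A[(q | b) U b]) = {t0, t1, t3, t4}

{t0, t1, t3, t4}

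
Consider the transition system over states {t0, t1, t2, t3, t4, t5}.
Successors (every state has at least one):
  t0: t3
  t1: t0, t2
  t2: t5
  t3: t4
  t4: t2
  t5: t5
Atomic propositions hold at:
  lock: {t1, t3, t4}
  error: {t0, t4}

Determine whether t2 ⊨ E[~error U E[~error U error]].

Sat(~error) = {t1, t2, t3, t5}
E[~error U error]: least fixpoint, start Z0 = Sat(error) = {t0, t4}, add states in Sat(~error) with some successor in Z. Z1 = {t0, t1, t3, t4}; fixed.
Sat(E[~error U error]) = {t0, t1, t3, t4}
E[~error U E[~error U error]]: least fixpoint, start Z0 = Sat(E[~error U error]) = {t0, t1, t3, t4}, add states in Sat(~error) with some successor in Z. Already a fixed point.
Sat(E[~error U E[~error U error]]) = {t0, t1, t3, t4}
t2 ∉ Sat(E[~error U E[~error U error]]) = {t0, t1, t3, t4}, so the formula does not hold at t2.

No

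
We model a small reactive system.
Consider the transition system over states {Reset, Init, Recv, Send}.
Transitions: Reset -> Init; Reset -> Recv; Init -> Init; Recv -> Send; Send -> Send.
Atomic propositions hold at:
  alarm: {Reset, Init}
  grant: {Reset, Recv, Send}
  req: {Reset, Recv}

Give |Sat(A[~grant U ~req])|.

2

Sat(~grant) = {Init}
Sat(~req) = {Init, Send}
A[~grant U ~req]: least fixpoint, start Z0 = Sat(~req) = {Init, Send}, add states in Sat(~grant) with every successor in Z. Already a fixed point.
Sat(A[~grant U ~req]) = {Init, Send}
|Sat(A[~grant U ~req])| = |{Init, Send}| = 2.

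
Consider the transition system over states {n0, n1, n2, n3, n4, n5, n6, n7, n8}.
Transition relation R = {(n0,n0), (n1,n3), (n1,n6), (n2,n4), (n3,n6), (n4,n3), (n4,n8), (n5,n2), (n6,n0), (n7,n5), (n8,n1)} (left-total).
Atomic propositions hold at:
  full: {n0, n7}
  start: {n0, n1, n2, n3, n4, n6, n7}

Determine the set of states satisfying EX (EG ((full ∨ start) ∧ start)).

Sat(full ∨ start) = {n0, n1, n2, n3, n4, n6, n7}
Sat((full ∨ start) ∧ start) = {n0, n1, n2, n3, n4, n6, n7}
EG ((full ∨ start) ∧ start): greatest fixpoint, start Z0 = {n0, n1, n2, n3, n4, n6, n7}, keep only states in Sat with some successor in Z. Z1 = {n0, n1, n2, n3, n4, n6}; fixed.
Sat(EG ((full ∨ start) ∧ start)) = {n0, n1, n2, n3, n4, n6}
Sat(EX (EG ((full ∨ start) ∧ start))) = {s : some successor in {n0, n1, n2, n3, n4, n6}} = {n0, n1, n2, n3, n4, n5, n6, n8}

{n0, n1, n2, n3, n4, n5, n6, n8}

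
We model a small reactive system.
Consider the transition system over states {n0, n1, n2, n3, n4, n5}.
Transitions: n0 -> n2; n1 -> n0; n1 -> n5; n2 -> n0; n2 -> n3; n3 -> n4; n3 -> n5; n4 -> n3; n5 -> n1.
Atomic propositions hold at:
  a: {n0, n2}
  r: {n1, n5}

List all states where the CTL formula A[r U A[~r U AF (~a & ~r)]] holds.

{n3, n4}

Sat(~r) = {n0, n2, n3, n4}
Sat(~a) = {n1, n3, n4, n5}
Sat(~a & ~r) = {n3, n4}
AF (~a & ~r): least fixpoint, start Z0 = {n3, n4}, add states with every successor in Z. Already a fixed point.
Sat(AF (~a & ~r)) = {n3, n4}
A[~r U AF (~a & ~r)]: least fixpoint, start Z0 = Sat(AF (~a & ~r)) = {n3, n4}, add states in Sat(~r) with every successor in Z. Already a fixed point.
Sat(A[~r U AF (~a & ~r)]) = {n3, n4}
A[r U A[~r U AF (~a & ~r)]]: least fixpoint, start Z0 = Sat(A[~r U AF (~a & ~r)]) = {n3, n4}, add states in Sat(r) with every successor in Z. Already a fixed point.
Sat(A[r U A[~r U AF (~a & ~r)]]) = {n3, n4}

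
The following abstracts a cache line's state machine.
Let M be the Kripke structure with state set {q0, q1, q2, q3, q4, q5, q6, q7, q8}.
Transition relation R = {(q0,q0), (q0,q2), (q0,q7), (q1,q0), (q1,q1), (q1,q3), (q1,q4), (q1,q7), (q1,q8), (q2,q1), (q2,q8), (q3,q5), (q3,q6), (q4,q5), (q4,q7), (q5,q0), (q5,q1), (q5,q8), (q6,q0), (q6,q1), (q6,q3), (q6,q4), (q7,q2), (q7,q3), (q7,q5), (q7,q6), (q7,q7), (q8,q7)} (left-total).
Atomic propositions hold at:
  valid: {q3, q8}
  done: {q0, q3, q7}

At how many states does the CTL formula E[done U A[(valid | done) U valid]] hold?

4

Sat(valid | done) = {q0, q3, q7, q8}
A[(valid | done) U valid]: least fixpoint, start Z0 = Sat(valid) = {q3, q8}, add states in Sat(valid | done) with every successor in Z. Already a fixed point.
Sat(A[(valid | done) U valid]) = {q3, q8}
E[done U A[(valid | done) U valid]]: least fixpoint, start Z0 = Sat(A[(valid | done) U valid]) = {q3, q8}, add states in Sat(done) with some successor in Z. Z1 = {q3, q7, q8}; Z2 = {q0, q3, q7, q8}; fixed.
Sat(E[done U A[(valid | done) U valid]]) = {q0, q3, q7, q8}
|Sat(E[done U A[(valid | done) U valid]])| = |{q0, q3, q7, q8}| = 4.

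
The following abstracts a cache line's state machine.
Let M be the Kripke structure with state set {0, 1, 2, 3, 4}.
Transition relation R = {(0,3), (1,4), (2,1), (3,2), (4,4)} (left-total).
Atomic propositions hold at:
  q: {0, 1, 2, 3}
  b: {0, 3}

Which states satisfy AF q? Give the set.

AF q: least fixpoint, start Z0 = {0, 1, 2, 3}, add states with every successor in Z. Already a fixed point.
Sat(AF q) = {0, 1, 2, 3}

{0, 1, 2, 3}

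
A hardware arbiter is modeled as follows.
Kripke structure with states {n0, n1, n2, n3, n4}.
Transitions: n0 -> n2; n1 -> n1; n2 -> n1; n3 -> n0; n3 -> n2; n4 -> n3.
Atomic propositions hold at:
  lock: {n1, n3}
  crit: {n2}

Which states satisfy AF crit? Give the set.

AF crit: least fixpoint, start Z0 = {n2}, add states with every successor in Z. Z1 = {n0, n2}; Z2 = {n0, n2, n3}; Z3 = {n0, n2, n3, n4}; fixed.
Sat(AF crit) = {n0, n2, n3, n4}

{n0, n2, n3, n4}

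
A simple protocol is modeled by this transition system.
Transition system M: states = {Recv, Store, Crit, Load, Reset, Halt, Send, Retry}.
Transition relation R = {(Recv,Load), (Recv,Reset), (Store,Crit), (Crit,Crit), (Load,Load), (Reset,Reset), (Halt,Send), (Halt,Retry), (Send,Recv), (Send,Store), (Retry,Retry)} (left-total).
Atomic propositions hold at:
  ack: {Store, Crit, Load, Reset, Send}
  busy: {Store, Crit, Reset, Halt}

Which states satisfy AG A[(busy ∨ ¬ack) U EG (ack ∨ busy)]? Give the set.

{Recv, Store, Crit, Load, Reset, Send}

Sat(¬ack) = {Recv, Halt, Retry}
Sat(busy ∨ ¬ack) = {Recv, Store, Crit, Reset, Halt, Retry}
Sat(ack ∨ busy) = {Store, Crit, Load, Reset, Halt, Send}
EG (ack ∨ busy): greatest fixpoint, start Z0 = {Store, Crit, Load, Reset, Halt, Send}, keep only states in Sat with some successor in Z. Already a fixed point.
Sat(EG (ack ∨ busy)) = {Store, Crit, Load, Reset, Halt, Send}
A[(busy ∨ ¬ack) U EG (ack ∨ busy)]: least fixpoint, start Z0 = Sat(EG (ack ∨ busy)) = {Store, Crit, Load, Reset, Halt, Send}, add states in Sat(busy ∨ ¬ack) with every successor in Z. Z1 = {Recv, Store, Crit, Load, Reset, Halt, Send}; fixed.
Sat(A[(busy ∨ ¬ack) U EG (ack ∨ busy)]) = {Recv, Store, Crit, Load, Reset, Halt, Send}
AG A[(busy ∨ ¬ack) U EG (ack ∨ busy)]: greatest fixpoint, start Z0 = {Recv, Store, Crit, Load, Reset, Halt, Send}, keep only states in Sat with every successor in Z. Z1 = {Recv, Store, Crit, Load, Reset, Send}; fixed.
Sat(AG A[(busy ∨ ¬ack) U EG (ack ∨ busy)]) = {Recv, Store, Crit, Load, Reset, Send}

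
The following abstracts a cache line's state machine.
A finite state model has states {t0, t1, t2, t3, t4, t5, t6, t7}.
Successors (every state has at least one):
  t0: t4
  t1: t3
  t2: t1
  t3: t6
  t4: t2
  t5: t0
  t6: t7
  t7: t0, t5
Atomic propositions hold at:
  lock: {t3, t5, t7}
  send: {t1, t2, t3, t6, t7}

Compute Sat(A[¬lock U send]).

{t0, t1, t2, t3, t4, t6, t7}

Sat(¬lock) = {t0, t1, t2, t4, t6}
A[¬lock U send]: least fixpoint, start Z0 = Sat(send) = {t1, t2, t3, t6, t7}, add states in Sat(¬lock) with every successor in Z. Z1 = {t1, t2, t3, t4, t6, t7}; Z2 = {t0, t1, t2, t3, t4, t6, t7}; fixed.
Sat(A[¬lock U send]) = {t0, t1, t2, t3, t4, t6, t7}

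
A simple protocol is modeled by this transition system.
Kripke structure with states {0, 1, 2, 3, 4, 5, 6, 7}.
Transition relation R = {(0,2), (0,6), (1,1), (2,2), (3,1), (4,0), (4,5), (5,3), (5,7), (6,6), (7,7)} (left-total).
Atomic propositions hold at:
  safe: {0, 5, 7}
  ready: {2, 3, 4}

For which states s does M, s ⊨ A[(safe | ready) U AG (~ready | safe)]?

Sat(safe | ready) = {0, 2, 3, 4, 5, 7}
Sat(~ready) = {0, 1, 5, 6, 7}
Sat(~ready | safe) = {0, 1, 5, 6, 7}
AG (~ready | safe): greatest fixpoint, start Z0 = {0, 1, 5, 6, 7}, keep only states in Sat with every successor in Z. Z1 = {1, 6, 7}; fixed.
Sat(AG (~ready | safe)) = {1, 6, 7}
A[(safe | ready) U AG (~ready | safe)]: least fixpoint, start Z0 = Sat(AG (~ready | safe)) = {1, 6, 7}, add states in Sat(safe | ready) with every successor in Z. Z1 = {1, 3, 6, 7}; Z2 = {1, 3, 5, 6, 7}; fixed.
Sat(A[(safe | ready) U AG (~ready | safe)]) = {1, 3, 5, 6, 7}

{1, 3, 5, 6, 7}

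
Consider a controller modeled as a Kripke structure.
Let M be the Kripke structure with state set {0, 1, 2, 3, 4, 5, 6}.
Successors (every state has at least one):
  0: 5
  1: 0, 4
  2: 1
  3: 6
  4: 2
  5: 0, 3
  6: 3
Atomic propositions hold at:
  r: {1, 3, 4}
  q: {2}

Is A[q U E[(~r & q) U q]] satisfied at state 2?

Yes

Sat(~r) = {0, 2, 5, 6}
Sat(~r & q) = {2}
E[(~r & q) U q]: least fixpoint, start Z0 = Sat(q) = {2}, add states in Sat(~r & q) with some successor in Z. Already a fixed point.
Sat(E[(~r & q) U q]) = {2}
A[q U E[(~r & q) U q]]: least fixpoint, start Z0 = Sat(E[(~r & q) U q]) = {2}, add states in Sat(q) with every successor in Z. Already a fixed point.
Sat(A[q U E[(~r & q) U q]]) = {2}
2 ∈ Sat(A[q U E[(~r & q) U q]]) = {2}, so the formula holds at 2.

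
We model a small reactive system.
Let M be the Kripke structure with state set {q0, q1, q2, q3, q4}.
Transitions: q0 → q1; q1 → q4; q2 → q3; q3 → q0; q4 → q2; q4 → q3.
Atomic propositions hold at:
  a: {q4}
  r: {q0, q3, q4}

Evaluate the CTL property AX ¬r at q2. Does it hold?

No

Sat(¬r) = {q1, q2}
Sat(AX ¬r) = {s : every successor in {q1, q2}} = {q0}
q2 ∉ Sat(AX ¬r) = {q0}, so the formula does not hold at q2.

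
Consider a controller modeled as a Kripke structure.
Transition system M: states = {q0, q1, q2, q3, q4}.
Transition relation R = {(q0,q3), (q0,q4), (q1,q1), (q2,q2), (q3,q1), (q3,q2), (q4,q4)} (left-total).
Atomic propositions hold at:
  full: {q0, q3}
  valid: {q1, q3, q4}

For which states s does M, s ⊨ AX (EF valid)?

EF valid: least fixpoint, start Z0 = {q1, q3, q4}, add states with some successor in Z. Z1 = {q0, q1, q3, q4}; fixed.
Sat(EF valid) = {q0, q1, q3, q4}
Sat(AX (EF valid)) = {s : every successor in {q0, q1, q3, q4}} = {q0, q1, q4}

{q0, q1, q4}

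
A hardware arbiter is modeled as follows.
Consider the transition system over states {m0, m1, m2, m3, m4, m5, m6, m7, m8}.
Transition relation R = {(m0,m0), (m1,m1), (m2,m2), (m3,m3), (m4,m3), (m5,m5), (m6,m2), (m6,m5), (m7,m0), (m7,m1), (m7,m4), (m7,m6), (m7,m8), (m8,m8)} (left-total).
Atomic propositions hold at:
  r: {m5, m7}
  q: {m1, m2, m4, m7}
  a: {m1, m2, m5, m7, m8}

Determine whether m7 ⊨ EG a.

Yes

EG a: greatest fixpoint, start Z0 = {m1, m2, m5, m7, m8}, keep only states in Sat with some successor in Z. Already a fixed point.
Sat(EG a) = {m1, m2, m5, m7, m8}
m7 ∈ Sat(EG a) = {m1, m2, m5, m7, m8}, so the formula holds at m7.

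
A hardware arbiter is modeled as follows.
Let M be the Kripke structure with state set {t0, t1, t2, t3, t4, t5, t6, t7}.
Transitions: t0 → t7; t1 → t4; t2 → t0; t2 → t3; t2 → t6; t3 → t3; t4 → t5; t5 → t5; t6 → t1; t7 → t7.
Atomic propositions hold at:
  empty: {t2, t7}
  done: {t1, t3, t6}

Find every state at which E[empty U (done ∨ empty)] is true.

{t1, t2, t3, t6, t7}

Sat(done ∨ empty) = {t1, t2, t3, t6, t7}
E[empty U (done ∨ empty)]: least fixpoint, start Z0 = Sat((done ∨ empty)) = {t1, t2, t3, t6, t7}, add states in Sat(empty) with some successor in Z. Already a fixed point.
Sat(E[empty U (done ∨ empty)]) = {t1, t2, t3, t6, t7}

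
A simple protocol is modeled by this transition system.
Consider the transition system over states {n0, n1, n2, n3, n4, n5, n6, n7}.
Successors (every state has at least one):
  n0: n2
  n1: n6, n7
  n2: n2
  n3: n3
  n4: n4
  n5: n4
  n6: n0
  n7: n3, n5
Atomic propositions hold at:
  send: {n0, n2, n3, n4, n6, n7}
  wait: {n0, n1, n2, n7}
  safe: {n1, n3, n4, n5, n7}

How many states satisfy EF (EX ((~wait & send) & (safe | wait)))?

5

Sat(~wait) = {n3, n4, n5, n6}
Sat(~wait & send) = {n3, n4, n6}
Sat(safe | wait) = {n0, n1, n2, n3, n4, n5, n7}
Sat((~wait & send) & (safe | wait)) = {n3, n4}
Sat(EX ((~wait & send) & (safe | wait))) = {s : some successor in {n3, n4}} = {n3, n4, n5, n7}
EF (EX ((~wait & send) & (safe | wait))): least fixpoint, start Z0 = {n3, n4, n5, n7}, add states with some successor in Z. Z1 = {n1, n3, n4, n5, n7}; fixed.
Sat(EF (EX ((~wait & send) & (safe | wait)))) = {n1, n3, n4, n5, n7}
|Sat(EF (EX ((~wait & send) & (safe | wait))))| = |{n1, n3, n4, n5, n7}| = 5.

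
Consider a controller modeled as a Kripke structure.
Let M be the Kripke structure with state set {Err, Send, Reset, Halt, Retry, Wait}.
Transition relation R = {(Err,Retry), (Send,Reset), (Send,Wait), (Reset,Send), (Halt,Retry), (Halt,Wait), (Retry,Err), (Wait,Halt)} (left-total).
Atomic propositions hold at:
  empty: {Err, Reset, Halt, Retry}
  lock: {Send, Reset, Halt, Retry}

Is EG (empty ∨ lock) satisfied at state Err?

Yes

Sat(empty ∨ lock) = {Err, Send, Reset, Halt, Retry}
EG (empty ∨ lock): greatest fixpoint, start Z0 = {Err, Send, Reset, Halt, Retry}, keep only states in Sat with some successor in Z. Already a fixed point.
Sat(EG (empty ∨ lock)) = {Err, Send, Reset, Halt, Retry}
Err ∈ Sat(EG (empty ∨ lock)) = {Err, Send, Reset, Halt, Retry}, so the formula holds at Err.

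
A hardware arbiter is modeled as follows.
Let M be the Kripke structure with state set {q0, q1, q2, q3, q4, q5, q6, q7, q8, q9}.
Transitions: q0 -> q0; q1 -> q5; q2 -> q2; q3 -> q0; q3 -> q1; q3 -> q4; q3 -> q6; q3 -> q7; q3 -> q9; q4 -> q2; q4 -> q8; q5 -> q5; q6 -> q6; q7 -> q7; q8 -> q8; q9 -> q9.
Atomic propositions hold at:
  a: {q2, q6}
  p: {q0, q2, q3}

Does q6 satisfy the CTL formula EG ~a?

Sat(~a) = {q0, q1, q3, q4, q5, q7, q8, q9}
EG ~a: greatest fixpoint, start Z0 = {q0, q1, q3, q4, q5, q7, q8, q9}, keep only states in Sat with some successor in Z. Already a fixed point.
Sat(EG ~a) = {q0, q1, q3, q4, q5, q7, q8, q9}
q6 ∉ Sat(EG ~a) = {q0, q1, q3, q4, q5, q7, q8, q9}, so the formula does not hold at q6.

No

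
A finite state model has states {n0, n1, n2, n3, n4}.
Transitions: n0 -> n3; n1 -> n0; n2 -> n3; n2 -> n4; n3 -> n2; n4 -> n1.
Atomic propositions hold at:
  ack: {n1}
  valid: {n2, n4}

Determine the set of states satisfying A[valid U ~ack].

Sat(~ack) = {n0, n2, n3, n4}
A[valid U ~ack]: least fixpoint, start Z0 = Sat(~ack) = {n0, n2, n3, n4}, add states in Sat(valid) with every successor in Z. Already a fixed point.
Sat(A[valid U ~ack]) = {n0, n2, n3, n4}

{n0, n2, n3, n4}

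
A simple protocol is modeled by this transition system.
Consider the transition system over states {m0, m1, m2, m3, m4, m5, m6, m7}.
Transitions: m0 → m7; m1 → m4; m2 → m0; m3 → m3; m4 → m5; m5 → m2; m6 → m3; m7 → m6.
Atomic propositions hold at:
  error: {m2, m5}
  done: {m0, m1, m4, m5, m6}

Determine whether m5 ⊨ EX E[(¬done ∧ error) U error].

Sat(¬done) = {m2, m3, m7}
Sat(¬done ∧ error) = {m2}
E[(¬done ∧ error) U error]: least fixpoint, start Z0 = Sat(error) = {m2, m5}, add states in Sat(¬done ∧ error) with some successor in Z. Already a fixed point.
Sat(E[(¬done ∧ error) U error]) = {m2, m5}
Sat(EX E[(¬done ∧ error) U error]) = {s : some successor in {m2, m5}} = {m4, m5}
m5 ∈ Sat(EX E[(¬done ∧ error) U error]) = {m4, m5}, so the formula holds at m5.

Yes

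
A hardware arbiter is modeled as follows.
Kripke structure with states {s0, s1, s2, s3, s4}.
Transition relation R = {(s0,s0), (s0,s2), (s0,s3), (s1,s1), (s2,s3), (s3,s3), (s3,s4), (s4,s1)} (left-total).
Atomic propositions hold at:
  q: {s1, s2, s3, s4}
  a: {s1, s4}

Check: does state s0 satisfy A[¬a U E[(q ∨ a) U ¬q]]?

Sat(¬a) = {s0, s2, s3}
Sat(q ∨ a) = {s1, s2, s3, s4}
Sat(¬q) = {s0}
E[(q ∨ a) U ¬q]: least fixpoint, start Z0 = Sat(¬q) = {s0}, add states in Sat(q ∨ a) with some successor in Z. Already a fixed point.
Sat(E[(q ∨ a) U ¬q]) = {s0}
A[¬a U E[(q ∨ a) U ¬q]]: least fixpoint, start Z0 = Sat(E[(q ∨ a) U ¬q]) = {s0}, add states in Sat(¬a) with every successor in Z. Already a fixed point.
Sat(A[¬a U E[(q ∨ a) U ¬q]]) = {s0}
s0 ∈ Sat(A[¬a U E[(q ∨ a) U ¬q]]) = {s0}, so the formula holds at s0.

Yes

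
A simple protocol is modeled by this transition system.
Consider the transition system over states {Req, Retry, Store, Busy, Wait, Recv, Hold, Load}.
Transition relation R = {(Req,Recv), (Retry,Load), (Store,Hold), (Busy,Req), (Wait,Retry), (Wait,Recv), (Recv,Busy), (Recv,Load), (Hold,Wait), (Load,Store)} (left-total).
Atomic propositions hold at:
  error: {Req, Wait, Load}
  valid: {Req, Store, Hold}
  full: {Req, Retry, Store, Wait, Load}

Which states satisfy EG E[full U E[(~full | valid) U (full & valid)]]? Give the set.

{Req, Busy, Wait, Recv}

Sat(~full) = {Busy, Recv, Hold}
Sat(~full | valid) = {Req, Store, Busy, Recv, Hold}
Sat(full & valid) = {Req, Store}
E[(~full | valid) U (full & valid)]: least fixpoint, start Z0 = Sat((full & valid)) = {Req, Store}, add states in Sat(~full | valid) with some successor in Z. Z1 = {Req, Store, Busy}; Z2 = {Req, Store, Busy, Recv}; fixed.
Sat(E[(~full | valid) U (full & valid)]) = {Req, Store, Busy, Recv}
E[full U E[(~full | valid) U (full & valid)]]: least fixpoint, start Z0 = Sat(E[(~full | valid) U (full & valid)]) = {Req, Store, Busy, Recv}, add states in Sat(full) with some successor in Z. Z1 = {Req, Store, Busy, Wait, Recv, Load}; Z2 = {Req, Retry, Store, Busy, Wait, Recv, Load}; fixed.
Sat(E[full U E[(~full | valid) U (full & valid)]]) = {Req, Retry, Store, Busy, Wait, Recv, Load}
EG E[full U E[(~full | valid) U (full & valid)]]: greatest fixpoint, start Z0 = {Req, Retry, Store, Busy, Wait, Recv, Load}, keep only states in Sat with some successor in Z. Z1 = {Req, Retry, Busy, Wait, Recv, Load}; Z2 = {Req, Retry, Busy, Wait, Recv}; Z3 = {Req, Busy, Wait, Recv}; fixed.
Sat(EG E[full U E[(~full | valid) U (full & valid)]]) = {Req, Busy, Wait, Recv}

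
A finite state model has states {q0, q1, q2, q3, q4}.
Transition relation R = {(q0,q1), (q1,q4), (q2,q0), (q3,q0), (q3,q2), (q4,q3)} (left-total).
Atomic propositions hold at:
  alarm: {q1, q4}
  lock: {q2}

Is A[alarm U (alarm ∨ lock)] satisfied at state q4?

Yes

Sat(alarm ∨ lock) = {q1, q2, q4}
A[alarm U (alarm ∨ lock)]: least fixpoint, start Z0 = Sat((alarm ∨ lock)) = {q1, q2, q4}, add states in Sat(alarm) with every successor in Z. Already a fixed point.
Sat(A[alarm U (alarm ∨ lock)]) = {q1, q2, q4}
q4 ∈ Sat(A[alarm U (alarm ∨ lock)]) = {q1, q2, q4}, so the formula holds at q4.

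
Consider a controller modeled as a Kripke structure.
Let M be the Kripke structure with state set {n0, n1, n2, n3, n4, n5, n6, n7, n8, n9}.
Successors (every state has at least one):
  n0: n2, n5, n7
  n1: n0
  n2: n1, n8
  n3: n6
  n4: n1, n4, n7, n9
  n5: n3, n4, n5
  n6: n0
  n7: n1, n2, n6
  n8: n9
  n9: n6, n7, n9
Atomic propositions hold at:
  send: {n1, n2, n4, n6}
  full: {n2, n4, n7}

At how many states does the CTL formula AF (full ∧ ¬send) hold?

Sat(¬send) = {n0, n3, n5, n7, n8, n9}
Sat(full ∧ ¬send) = {n7}
AF (full ∧ ¬send): least fixpoint, start Z0 = {n7}, add states with every successor in Z. Already a fixed point.
Sat(AF (full ∧ ¬send)) = {n7}
|Sat(AF (full ∧ ¬send))| = |{n7}| = 1.

1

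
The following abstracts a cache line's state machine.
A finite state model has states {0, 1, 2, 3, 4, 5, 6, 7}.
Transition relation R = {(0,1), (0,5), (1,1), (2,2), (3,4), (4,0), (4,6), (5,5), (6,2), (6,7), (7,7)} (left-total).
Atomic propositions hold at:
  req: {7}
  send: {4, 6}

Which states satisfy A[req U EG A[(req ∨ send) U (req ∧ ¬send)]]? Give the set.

{7}

Sat(req ∨ send) = {4, 6, 7}
Sat(¬send) = {0, 1, 2, 3, 5, 7}
Sat(req ∧ ¬send) = {7}
A[(req ∨ send) U (req ∧ ¬send)]: least fixpoint, start Z0 = Sat((req ∧ ¬send)) = {7}, add states in Sat(req ∨ send) with every successor in Z. Already a fixed point.
Sat(A[(req ∨ send) U (req ∧ ¬send)]) = {7}
EG A[(req ∨ send) U (req ∧ ¬send)]: greatest fixpoint, start Z0 = {7}, keep only states in Sat with some successor in Z. Already a fixed point.
Sat(EG A[(req ∨ send) U (req ∧ ¬send)]) = {7}
A[req U EG A[(req ∨ send) U (req ∧ ¬send)]]: least fixpoint, start Z0 = Sat(EG A[(req ∨ send) U (req ∧ ¬send)]) = {7}, add states in Sat(req) with every successor in Z. Already a fixed point.
Sat(A[req U EG A[(req ∨ send) U (req ∧ ¬send)]]) = {7}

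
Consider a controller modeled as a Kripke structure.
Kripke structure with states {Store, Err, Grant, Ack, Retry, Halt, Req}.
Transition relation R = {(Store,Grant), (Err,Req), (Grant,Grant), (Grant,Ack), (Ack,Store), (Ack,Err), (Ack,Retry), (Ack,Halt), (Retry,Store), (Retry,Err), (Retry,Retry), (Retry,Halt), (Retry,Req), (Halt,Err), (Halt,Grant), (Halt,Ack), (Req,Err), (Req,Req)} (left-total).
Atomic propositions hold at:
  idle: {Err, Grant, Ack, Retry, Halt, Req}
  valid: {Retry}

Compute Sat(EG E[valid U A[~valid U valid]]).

{Retry}

Sat(~valid) = {Store, Err, Grant, Ack, Halt, Req}
A[~valid U valid]: least fixpoint, start Z0 = Sat(valid) = {Retry}, add states in Sat(~valid) with every successor in Z. Already a fixed point.
Sat(A[~valid U valid]) = {Retry}
E[valid U A[~valid U valid]]: least fixpoint, start Z0 = Sat(A[~valid U valid]) = {Retry}, add states in Sat(valid) with some successor in Z. Already a fixed point.
Sat(E[valid U A[~valid U valid]]) = {Retry}
EG E[valid U A[~valid U valid]]: greatest fixpoint, start Z0 = {Retry}, keep only states in Sat with some successor in Z. Already a fixed point.
Sat(EG E[valid U A[~valid U valid]]) = {Retry}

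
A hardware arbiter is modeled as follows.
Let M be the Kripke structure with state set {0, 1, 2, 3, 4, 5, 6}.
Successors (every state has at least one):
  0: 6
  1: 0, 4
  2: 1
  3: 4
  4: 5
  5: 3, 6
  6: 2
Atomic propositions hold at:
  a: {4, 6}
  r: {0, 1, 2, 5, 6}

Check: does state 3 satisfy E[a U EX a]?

Yes

Sat(EX a) = {s : some successor in {4, 6}} = {0, 1, 3, 5}
E[a U EX a]: least fixpoint, start Z0 = Sat(EX a) = {0, 1, 3, 5}, add states in Sat(a) with some successor in Z. Z1 = {0, 1, 3, 4, 5}; fixed.
Sat(E[a U EX a]) = {0, 1, 3, 4, 5}
3 ∈ Sat(E[a U EX a]) = {0, 1, 3, 4, 5}, so the formula holds at 3.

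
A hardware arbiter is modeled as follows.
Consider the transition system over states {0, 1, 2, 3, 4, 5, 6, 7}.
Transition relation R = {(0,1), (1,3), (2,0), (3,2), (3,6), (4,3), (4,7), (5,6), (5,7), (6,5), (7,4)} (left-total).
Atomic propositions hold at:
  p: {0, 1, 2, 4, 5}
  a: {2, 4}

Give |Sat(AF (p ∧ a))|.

3

Sat(p ∧ a) = {2, 4}
AF (p ∧ a): least fixpoint, start Z0 = {2, 4}, add states with every successor in Z. Z1 = {2, 4, 7}; fixed.
Sat(AF (p ∧ a)) = {2, 4, 7}
|Sat(AF (p ∧ a))| = |{2, 4, 7}| = 3.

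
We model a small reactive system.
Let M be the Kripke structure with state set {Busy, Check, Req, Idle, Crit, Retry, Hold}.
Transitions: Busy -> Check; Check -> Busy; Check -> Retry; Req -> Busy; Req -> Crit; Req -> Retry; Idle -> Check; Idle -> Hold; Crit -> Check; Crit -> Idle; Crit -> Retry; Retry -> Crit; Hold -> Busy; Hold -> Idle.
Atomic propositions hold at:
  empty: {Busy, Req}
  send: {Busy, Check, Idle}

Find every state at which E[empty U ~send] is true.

Sat(~send) = {Req, Crit, Retry, Hold}
E[empty U ~send]: least fixpoint, start Z0 = Sat(~send) = {Req, Crit, Retry, Hold}, add states in Sat(empty) with some successor in Z. Already a fixed point.
Sat(E[empty U ~send]) = {Req, Crit, Retry, Hold}

{Req, Crit, Retry, Hold}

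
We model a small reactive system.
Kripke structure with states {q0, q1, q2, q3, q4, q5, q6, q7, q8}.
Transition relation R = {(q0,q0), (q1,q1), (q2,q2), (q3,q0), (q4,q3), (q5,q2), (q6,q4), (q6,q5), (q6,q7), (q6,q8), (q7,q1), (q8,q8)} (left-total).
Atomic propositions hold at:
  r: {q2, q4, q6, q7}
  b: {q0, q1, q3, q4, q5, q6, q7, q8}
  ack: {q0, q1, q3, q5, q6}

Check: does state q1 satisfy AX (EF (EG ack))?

EG ack: greatest fixpoint, start Z0 = {q0, q1, q3, q5, q6}, keep only states in Sat with some successor in Z. Z1 = {q0, q1, q3, q6}; Z2 = {q0, q1, q3}; fixed.
Sat(EG ack) = {q0, q1, q3}
EF (EG ack): least fixpoint, start Z0 = {q0, q1, q3}, add states with some successor in Z. Z1 = {q0, q1, q3, q4, q7}; Z2 = {q0, q1, q3, q4, q6, q7}; fixed.
Sat(EF (EG ack)) = {q0, q1, q3, q4, q6, q7}
Sat(AX (EF (EG ack))) = {s : every successor in {q0, q1, q3, q4, q6, q7}} = {q0, q1, q3, q4, q7}
q1 ∈ Sat(AX (EF (EG ack))) = {q0, q1, q3, q4, q7}, so the formula holds at q1.

Yes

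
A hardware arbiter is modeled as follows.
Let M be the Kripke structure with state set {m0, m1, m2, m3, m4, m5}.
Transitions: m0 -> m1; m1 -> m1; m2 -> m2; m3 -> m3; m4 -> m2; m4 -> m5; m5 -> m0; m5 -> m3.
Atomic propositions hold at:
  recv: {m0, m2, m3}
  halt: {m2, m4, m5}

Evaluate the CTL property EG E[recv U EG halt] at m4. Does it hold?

EG halt: greatest fixpoint, start Z0 = {m2, m4, m5}, keep only states in Sat with some successor in Z. Z1 = {m2, m4}; fixed.
Sat(EG halt) = {m2, m4}
E[recv U EG halt]: least fixpoint, start Z0 = Sat(EG halt) = {m2, m4}, add states in Sat(recv) with some successor in Z. Already a fixed point.
Sat(E[recv U EG halt]) = {m2, m4}
EG E[recv U EG halt]: greatest fixpoint, start Z0 = {m2, m4}, keep only states in Sat with some successor in Z. Already a fixed point.
Sat(EG E[recv U EG halt]) = {m2, m4}
m4 ∈ Sat(EG E[recv U EG halt]) = {m2, m4}, so the formula holds at m4.

Yes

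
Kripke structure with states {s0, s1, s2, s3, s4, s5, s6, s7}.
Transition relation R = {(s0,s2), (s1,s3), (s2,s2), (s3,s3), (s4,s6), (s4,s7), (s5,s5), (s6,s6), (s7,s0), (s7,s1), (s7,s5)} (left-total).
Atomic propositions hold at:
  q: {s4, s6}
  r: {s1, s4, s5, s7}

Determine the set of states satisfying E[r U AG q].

AG q: greatest fixpoint, start Z0 = {s4, s6}, keep only states in Sat with every successor in Z. Z1 = {s6}; fixed.
Sat(AG q) = {s6}
E[r U AG q]: least fixpoint, start Z0 = Sat(AG q) = {s6}, add states in Sat(r) with some successor in Z. Z1 = {s4, s6}; fixed.
Sat(E[r U AG q]) = {s4, s6}

{s4, s6}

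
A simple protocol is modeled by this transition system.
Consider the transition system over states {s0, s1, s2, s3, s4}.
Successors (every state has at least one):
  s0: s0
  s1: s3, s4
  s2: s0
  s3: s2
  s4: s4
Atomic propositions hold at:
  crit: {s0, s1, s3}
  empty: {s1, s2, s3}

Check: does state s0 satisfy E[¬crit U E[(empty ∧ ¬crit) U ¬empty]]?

Sat(¬crit) = {s2, s4}
Sat(empty ∧ ¬crit) = {s2}
Sat(¬empty) = {s0, s4}
E[(empty ∧ ¬crit) U ¬empty]: least fixpoint, start Z0 = Sat(¬empty) = {s0, s4}, add states in Sat(empty ∧ ¬crit) with some successor in Z. Z1 = {s0, s2, s4}; fixed.
Sat(E[(empty ∧ ¬crit) U ¬empty]) = {s0, s2, s4}
E[¬crit U E[(empty ∧ ¬crit) U ¬empty]]: least fixpoint, start Z0 = Sat(E[(empty ∧ ¬crit) U ¬empty]) = {s0, s2, s4}, add states in Sat(¬crit) with some successor in Z. Already a fixed point.
Sat(E[¬crit U E[(empty ∧ ¬crit) U ¬empty]]) = {s0, s2, s4}
s0 ∈ Sat(E[¬crit U E[(empty ∧ ¬crit) U ¬empty]]) = {s0, s2, s4}, so the formula holds at s0.

Yes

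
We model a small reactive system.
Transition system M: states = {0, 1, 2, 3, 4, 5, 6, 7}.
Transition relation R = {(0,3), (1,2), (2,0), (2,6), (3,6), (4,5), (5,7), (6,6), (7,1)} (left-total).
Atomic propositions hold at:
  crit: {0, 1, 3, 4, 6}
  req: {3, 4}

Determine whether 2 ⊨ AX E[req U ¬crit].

No

Sat(¬crit) = {2, 5, 7}
E[req U ¬crit]: least fixpoint, start Z0 = Sat(¬crit) = {2, 5, 7}, add states in Sat(req) with some successor in Z. Z1 = {2, 4, 5, 7}; fixed.
Sat(E[req U ¬crit]) = {2, 4, 5, 7}
Sat(AX E[req U ¬crit]) = {s : every successor in {2, 4, 5, 7}} = {1, 4, 5}
2 ∉ Sat(AX E[req U ¬crit]) = {1, 4, 5}, so the formula does not hold at 2.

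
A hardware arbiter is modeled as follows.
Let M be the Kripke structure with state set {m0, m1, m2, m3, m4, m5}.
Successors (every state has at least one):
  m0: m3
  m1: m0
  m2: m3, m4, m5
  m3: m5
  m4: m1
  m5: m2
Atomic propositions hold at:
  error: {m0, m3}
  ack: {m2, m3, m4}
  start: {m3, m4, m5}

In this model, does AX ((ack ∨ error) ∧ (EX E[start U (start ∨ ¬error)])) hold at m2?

Sat(ack ∨ error) = {m0, m2, m3, m4}
Sat(¬error) = {m1, m2, m4, m5}
Sat(start ∨ ¬error) = {m1, m2, m3, m4, m5}
E[start U (start ∨ ¬error)]: least fixpoint, start Z0 = Sat((start ∨ ¬error)) = {m1, m2, m3, m4, m5}, add states in Sat(start) with some successor in Z. Already a fixed point.
Sat(E[start U (start ∨ ¬error)]) = {m1, m2, m3, m4, m5}
Sat(EX E[start U (start ∨ ¬error)]) = {s : some successor in {m1, m2, m3, m4, m5}} = {m0, m2, m3, m4, m5}
Sat((ack ∨ error) ∧ (EX E[start U (start ∨ ¬error)])) = {m0, m2, m3, m4}
Sat(AX ((ack ∨ error) ∧ (EX E[start U (start ∨ ¬error)]))) = {s : every successor in {m0, m2, m3, m4}} = {m0, m1, m5}
m2 ∉ Sat(AX ((ack ∨ error) ∧ (EX E[start U (start ∨ ¬error)]))) = {m0, m1, m5}, so the formula does not hold at m2.

No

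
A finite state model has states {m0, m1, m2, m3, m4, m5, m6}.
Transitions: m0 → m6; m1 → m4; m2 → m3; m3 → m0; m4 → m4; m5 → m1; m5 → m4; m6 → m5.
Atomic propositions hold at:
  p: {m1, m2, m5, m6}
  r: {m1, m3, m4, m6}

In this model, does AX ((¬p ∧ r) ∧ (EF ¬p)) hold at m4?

Sat(¬p) = {m0, m3, m4}
Sat(¬p ∧ r) = {m3, m4}
EF ¬p: least fixpoint, start Z0 = {m0, m3, m4}, add states with some successor in Z. Z1 = {m0, m1, m2, m3, m4, m5}; Z2 = {m0, m1, m2, m3, m4, m5, m6}; fixed.
Sat(EF ¬p) = {m0, m1, m2, m3, m4, m5, m6}
Sat((¬p ∧ r) ∧ (EF ¬p)) = {m3, m4}
Sat(AX ((¬p ∧ r) ∧ (EF ¬p))) = {s : every successor in {m3, m4}} = {m1, m2, m4}
m4 ∈ Sat(AX ((¬p ∧ r) ∧ (EF ¬p))) = {m1, m2, m4}, so the formula holds at m4.

Yes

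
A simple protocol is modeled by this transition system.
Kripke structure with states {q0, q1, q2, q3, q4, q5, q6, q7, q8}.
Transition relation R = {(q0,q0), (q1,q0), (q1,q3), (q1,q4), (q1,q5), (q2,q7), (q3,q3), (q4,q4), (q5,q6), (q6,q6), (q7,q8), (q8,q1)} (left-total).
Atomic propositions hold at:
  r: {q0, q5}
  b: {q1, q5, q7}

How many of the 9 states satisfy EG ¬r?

Sat(¬r) = {q1, q2, q3, q4, q6, q7, q8}
EG ¬r: greatest fixpoint, start Z0 = {q1, q2, q3, q4, q6, q7, q8}, keep only states in Sat with some successor in Z. Already a fixed point.
Sat(EG ¬r) = {q1, q2, q3, q4, q6, q7, q8}
|Sat(EG ¬r)| = |{q1, q2, q3, q4, q6, q7, q8}| = 7.

7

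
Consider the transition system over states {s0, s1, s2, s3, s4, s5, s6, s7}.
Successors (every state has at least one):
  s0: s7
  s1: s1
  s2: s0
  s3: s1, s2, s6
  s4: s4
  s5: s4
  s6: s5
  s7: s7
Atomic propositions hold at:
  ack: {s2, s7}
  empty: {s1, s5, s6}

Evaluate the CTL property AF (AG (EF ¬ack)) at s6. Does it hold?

Sat(¬ack) = {s0, s1, s3, s4, s5, s6}
EF ¬ack: least fixpoint, start Z0 = {s0, s1, s3, s4, s5, s6}, add states with some successor in Z. Z1 = {s0, s1, s2, s3, s4, s5, s6}; fixed.
Sat(EF ¬ack) = {s0, s1, s2, s3, s4, s5, s6}
AG (EF ¬ack): greatest fixpoint, start Z0 = {s0, s1, s2, s3, s4, s5, s6}, keep only states in Sat with every successor in Z. Z1 = {s1, s2, s3, s4, s5, s6}; Z2 = {s1, s3, s4, s5, s6}; Z3 = {s1, s4, s5, s6}; fixed.
Sat(AG (EF ¬ack)) = {s1, s4, s5, s6}
AF (AG (EF ¬ack)): least fixpoint, start Z0 = {s1, s4, s5, s6}, add states with every successor in Z. Already a fixed point.
Sat(AF (AG (EF ¬ack))) = {s1, s4, s5, s6}
s6 ∈ Sat(AF (AG (EF ¬ack))) = {s1, s4, s5, s6}, so the formula holds at s6.

Yes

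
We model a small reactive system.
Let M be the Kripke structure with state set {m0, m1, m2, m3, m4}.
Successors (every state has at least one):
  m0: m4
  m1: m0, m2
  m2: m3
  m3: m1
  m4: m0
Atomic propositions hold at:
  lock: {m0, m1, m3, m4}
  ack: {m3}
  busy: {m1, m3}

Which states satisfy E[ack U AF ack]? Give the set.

AF ack: least fixpoint, start Z0 = {m3}, add states with every successor in Z. Z1 = {m2, m3}; fixed.
Sat(AF ack) = {m2, m3}
E[ack U AF ack]: least fixpoint, start Z0 = Sat(AF ack) = {m2, m3}, add states in Sat(ack) with some successor in Z. Already a fixed point.
Sat(E[ack U AF ack]) = {m2, m3}

{m2, m3}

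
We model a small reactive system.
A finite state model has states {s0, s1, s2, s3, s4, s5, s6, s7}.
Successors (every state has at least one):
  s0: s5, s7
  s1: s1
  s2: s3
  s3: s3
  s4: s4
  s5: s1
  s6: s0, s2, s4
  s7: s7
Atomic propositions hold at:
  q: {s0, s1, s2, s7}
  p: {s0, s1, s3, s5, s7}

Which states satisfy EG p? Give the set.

EG p: greatest fixpoint, start Z0 = {s0, s1, s3, s5, s7}, keep only states in Sat with some successor in Z. Already a fixed point.
Sat(EG p) = {s0, s1, s3, s5, s7}

{s0, s1, s3, s5, s7}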